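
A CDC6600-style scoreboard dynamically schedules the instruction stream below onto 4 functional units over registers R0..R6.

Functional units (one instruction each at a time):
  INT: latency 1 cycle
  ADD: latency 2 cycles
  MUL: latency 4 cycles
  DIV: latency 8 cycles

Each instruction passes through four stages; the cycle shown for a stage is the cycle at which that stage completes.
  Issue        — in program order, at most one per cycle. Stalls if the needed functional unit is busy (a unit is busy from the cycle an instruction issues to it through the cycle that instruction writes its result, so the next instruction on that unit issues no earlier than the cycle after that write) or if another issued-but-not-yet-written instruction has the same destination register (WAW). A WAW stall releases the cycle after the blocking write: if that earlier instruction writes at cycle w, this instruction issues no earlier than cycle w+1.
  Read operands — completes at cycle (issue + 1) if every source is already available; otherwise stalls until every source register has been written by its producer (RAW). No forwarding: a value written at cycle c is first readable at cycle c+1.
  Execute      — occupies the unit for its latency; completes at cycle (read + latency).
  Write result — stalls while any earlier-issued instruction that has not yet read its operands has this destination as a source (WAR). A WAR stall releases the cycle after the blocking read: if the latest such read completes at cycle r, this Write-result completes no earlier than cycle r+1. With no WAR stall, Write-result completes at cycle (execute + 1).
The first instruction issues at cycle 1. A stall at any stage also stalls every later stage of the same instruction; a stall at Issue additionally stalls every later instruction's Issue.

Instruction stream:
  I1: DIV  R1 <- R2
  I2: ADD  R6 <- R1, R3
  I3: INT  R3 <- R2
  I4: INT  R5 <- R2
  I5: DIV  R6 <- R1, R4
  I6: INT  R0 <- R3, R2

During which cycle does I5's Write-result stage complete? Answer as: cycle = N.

cycle = 26

t=1  issue I1 (DIV)
t=2  I1 read-ops; issue I2 (ADD)
t=3  issue I3 (INT)
t=4  I3 read-ops
t=5  I3 finished on INT
t=10  I1 finished on DIV
t=11  I1→R1
t=12  I2 read-ops
t=13  I3→R3
t=14  I2 finished on ADD; issue I4 (INT)
t=15  I2→R6; I4 read-ops
t=16  I4 finished on INT; issue I5 (DIV)
t=17  I4→R5; I5 read-ops
t=18  issue I6 (INT)
t=19  I6 read-ops
t=20  I6 finished on INT
t=21  I6→R0
t=25  I5 finished on DIV
t=26  I5→R6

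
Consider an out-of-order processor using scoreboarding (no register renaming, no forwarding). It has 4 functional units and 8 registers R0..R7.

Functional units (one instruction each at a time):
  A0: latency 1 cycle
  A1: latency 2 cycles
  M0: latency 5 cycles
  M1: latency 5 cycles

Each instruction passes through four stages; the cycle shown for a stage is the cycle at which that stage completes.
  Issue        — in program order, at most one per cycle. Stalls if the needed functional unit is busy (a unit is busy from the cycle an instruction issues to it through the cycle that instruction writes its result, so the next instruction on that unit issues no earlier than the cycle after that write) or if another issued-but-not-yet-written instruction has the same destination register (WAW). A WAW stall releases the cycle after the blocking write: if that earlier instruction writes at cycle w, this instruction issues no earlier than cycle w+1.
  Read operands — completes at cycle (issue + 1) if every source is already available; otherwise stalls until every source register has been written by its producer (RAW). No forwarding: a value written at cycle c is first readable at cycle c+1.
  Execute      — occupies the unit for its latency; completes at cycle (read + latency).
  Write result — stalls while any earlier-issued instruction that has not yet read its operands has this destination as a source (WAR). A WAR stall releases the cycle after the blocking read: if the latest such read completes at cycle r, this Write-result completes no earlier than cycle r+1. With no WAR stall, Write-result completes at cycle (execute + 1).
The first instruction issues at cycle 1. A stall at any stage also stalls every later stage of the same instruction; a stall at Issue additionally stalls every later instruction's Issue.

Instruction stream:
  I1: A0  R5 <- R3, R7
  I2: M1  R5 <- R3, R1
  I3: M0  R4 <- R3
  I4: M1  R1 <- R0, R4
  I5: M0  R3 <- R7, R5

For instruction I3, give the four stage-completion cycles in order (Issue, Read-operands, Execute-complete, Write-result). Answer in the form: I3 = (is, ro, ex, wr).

I3 = (6, 7, 12, 13)

t=1  issue I1 (A0)
t=2  I1 read-ops
t=3  I1 finished on A0
t=4  I1→R5
t=5  issue I2 (M1)
t=6  I2 read-ops | issue I3 (M0)
t=7  I3 read-ops
t=11  I2 finished on M1
t=12  I2→R5 | I3 finished on M0
t=13  I3→R4 | issue I4 (M1)
t=14  I4 read-ops | issue I5 (M0)
t=15  I5 read-ops
t=19  I4 finished on M1
t=20  I4→R1 | I5 finished on M0
t=21  I5→R3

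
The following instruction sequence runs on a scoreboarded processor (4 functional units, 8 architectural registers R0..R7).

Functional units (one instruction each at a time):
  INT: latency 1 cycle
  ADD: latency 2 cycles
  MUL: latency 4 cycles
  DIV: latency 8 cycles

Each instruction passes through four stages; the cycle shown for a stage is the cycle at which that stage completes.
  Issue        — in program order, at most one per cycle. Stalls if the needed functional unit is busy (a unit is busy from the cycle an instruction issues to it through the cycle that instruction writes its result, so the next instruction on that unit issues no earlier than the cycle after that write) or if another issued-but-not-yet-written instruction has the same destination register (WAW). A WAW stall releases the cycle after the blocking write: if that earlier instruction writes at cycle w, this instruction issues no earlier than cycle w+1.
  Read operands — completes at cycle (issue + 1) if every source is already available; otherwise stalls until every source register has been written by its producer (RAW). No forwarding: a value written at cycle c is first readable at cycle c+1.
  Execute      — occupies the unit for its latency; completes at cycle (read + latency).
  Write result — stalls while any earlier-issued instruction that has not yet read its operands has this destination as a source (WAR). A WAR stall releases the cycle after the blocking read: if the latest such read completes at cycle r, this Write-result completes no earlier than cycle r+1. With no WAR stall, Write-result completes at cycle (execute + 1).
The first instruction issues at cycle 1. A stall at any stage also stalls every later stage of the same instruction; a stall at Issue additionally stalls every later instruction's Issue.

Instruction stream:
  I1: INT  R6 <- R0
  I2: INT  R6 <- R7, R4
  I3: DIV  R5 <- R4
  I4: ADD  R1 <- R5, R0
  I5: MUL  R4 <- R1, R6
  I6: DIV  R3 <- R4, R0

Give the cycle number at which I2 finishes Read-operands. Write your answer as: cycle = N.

c1: I1 issues→INT
c2: I1 reads
c3: I1 exec-done
c4: I1 writes R6
c5: I2 issues→INT
c6: I2 reads, I3 issues→DIV
c7: I2 exec-done, I3 reads, I4 issues→ADD
c8: I2 writes R6, I5 issues→MUL
c15: I3 exec-done
c16: I3 writes R5
c17: I4 reads, I6 issues→DIV
c19: I4 exec-done
c20: I4 writes R1
c21: I5 reads
c25: I5 exec-done
c26: I5 writes R4
c27: I6 reads
c35: I6 exec-done
c36: I6 writes R3

cycle = 6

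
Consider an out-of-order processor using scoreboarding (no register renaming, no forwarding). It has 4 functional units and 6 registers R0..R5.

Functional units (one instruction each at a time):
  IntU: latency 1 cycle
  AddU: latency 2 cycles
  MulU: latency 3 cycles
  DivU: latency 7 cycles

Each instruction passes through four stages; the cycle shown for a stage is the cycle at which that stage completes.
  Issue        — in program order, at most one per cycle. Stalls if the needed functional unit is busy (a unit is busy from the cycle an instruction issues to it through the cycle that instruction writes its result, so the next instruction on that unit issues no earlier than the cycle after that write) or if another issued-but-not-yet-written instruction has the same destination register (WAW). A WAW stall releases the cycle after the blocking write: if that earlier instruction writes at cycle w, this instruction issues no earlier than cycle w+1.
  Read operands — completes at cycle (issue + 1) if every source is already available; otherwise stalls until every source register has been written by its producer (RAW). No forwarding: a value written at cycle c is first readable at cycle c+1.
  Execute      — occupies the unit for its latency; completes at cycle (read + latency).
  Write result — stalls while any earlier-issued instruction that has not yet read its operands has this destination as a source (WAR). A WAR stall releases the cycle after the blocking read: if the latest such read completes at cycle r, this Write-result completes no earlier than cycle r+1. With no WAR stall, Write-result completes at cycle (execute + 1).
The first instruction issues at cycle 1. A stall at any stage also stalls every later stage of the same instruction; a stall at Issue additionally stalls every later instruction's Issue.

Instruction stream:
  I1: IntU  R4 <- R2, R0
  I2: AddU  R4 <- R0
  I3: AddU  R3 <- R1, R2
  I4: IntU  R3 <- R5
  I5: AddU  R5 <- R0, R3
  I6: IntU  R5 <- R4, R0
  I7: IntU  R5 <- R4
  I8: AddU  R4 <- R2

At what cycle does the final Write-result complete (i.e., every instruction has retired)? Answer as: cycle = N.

I1 -> (1, 2, 3, 4)
I2 -> (5, 6, 8, 9)  // WAW R4: wait I1 write@4
I3 -> (10, 11, 13, 14)  // struct: AddU busy until I2 writes@9
I4 -> (15, 16, 17, 18)  // WAW R3: wait I3 write@14
I5 -> (16, 19, 21, 22)  // RAW R3: wait I4 write@18
I6 -> (23, 24, 25, 26)  // WAW R5: wait I5 write@22
I7 -> (27, 28, 29, 30)  // struct: IntU busy until I6 writes@26
I8 -> (28, 29, 31, 32)

cycle = 32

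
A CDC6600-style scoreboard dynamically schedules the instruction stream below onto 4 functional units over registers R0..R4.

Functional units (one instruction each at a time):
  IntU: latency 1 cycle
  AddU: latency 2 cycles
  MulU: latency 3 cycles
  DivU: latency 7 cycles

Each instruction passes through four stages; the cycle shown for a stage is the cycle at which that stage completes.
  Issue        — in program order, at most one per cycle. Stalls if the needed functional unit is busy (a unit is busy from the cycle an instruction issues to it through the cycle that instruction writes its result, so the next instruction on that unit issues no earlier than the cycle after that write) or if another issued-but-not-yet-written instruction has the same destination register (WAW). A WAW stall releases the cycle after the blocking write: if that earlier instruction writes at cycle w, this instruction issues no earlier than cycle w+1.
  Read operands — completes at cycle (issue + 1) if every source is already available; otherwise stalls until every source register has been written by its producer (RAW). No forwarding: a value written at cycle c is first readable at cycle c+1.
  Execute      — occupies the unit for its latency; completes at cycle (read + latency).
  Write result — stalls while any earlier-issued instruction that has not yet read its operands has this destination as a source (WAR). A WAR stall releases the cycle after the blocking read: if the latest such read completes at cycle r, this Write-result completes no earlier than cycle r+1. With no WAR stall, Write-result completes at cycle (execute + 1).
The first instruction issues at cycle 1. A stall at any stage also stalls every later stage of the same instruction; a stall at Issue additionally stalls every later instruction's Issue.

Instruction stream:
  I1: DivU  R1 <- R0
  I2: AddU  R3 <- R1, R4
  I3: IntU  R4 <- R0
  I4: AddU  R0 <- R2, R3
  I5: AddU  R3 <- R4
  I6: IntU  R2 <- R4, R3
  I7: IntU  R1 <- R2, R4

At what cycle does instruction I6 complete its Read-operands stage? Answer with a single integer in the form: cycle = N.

cycle = 25

I1: IS=1 RO=2 EX=9 WR=10
I2: IS=2 RO=11 EX=13 WR=14  [RAW R1: wait I1 write@10]
I3: IS=3 RO=4 EX=5 WR=12  [WAR R4: wait I2 read@11]
I4: IS=15 RO=16 EX=18 WR=19  [struct: AddU busy until I2 writes@14]
I5: IS=20 RO=21 EX=23 WR=24  [struct: AddU busy until I4 writes@19]
I6: IS=21 RO=25 EX=26 WR=27  [RAW R3: wait I5 write@24]
I7: IS=28 RO=29 EX=30 WR=31  [struct: IntU busy until I6 writes@27]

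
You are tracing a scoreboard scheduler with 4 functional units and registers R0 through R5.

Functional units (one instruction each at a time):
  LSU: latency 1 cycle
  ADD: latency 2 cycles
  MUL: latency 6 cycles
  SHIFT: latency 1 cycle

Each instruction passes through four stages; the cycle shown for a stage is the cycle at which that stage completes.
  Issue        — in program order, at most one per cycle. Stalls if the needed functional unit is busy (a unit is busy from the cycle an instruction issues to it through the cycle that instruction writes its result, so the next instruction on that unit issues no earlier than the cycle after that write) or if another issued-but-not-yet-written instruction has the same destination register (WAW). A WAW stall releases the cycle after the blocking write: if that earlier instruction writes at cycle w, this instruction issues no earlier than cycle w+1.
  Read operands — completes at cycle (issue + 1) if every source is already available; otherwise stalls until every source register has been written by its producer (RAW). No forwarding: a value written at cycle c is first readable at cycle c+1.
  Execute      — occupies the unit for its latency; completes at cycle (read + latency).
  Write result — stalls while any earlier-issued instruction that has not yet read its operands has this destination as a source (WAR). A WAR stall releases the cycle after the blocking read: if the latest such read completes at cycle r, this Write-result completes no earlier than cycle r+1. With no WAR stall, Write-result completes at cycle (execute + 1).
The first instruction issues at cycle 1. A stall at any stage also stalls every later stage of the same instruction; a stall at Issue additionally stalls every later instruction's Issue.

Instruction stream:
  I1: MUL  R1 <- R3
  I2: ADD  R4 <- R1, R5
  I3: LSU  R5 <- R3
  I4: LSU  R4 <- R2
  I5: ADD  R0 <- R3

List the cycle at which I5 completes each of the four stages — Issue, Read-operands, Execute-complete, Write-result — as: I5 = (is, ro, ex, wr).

I5 = (15, 16, 18, 19)

c1: I1 issues→MUL
c2: I1 reads; I2 issues→ADD
c3: I3 issues→LSU
c4: I3 reads
c5: I3 exec-done
c8: I1 exec-done
c9: I1 writes R1
c10: I2 reads
c11: I3 writes R5
c12: I2 exec-done
c13: I2 writes R4
c14: I4 issues→LSU
c15: I4 reads; I5 issues→ADD
c16: I4 exec-done; I5 reads
c17: I4 writes R4
c18: I5 exec-done
c19: I5 writes R0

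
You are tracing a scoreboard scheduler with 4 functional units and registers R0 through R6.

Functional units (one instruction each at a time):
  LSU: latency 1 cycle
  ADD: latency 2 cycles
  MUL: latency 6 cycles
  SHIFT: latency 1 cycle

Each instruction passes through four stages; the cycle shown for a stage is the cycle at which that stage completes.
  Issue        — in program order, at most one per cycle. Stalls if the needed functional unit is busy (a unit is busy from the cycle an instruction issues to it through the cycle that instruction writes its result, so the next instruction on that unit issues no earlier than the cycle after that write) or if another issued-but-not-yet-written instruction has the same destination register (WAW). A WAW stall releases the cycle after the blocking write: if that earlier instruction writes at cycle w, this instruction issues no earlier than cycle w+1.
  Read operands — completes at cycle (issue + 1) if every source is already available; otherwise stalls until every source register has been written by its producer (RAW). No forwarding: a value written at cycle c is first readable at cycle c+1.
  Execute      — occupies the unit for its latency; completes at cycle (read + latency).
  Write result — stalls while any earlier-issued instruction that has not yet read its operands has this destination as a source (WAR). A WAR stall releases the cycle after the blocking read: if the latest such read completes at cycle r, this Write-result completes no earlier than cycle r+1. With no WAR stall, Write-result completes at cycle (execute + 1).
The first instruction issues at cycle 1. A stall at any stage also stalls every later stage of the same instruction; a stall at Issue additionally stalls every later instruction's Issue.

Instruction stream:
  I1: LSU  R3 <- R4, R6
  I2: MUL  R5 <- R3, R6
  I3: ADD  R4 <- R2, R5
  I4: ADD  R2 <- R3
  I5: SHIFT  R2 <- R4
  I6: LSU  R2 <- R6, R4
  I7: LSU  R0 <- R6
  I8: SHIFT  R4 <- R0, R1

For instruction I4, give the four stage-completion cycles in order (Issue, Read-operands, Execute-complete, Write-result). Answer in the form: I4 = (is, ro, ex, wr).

t=1  I1 dispatched to LSU
t=2  I1 operands ready | I2 dispatched to MUL
t=3  I1 complete | I3 dispatched to ADD
t=4  R3←I1
t=5  I2 operands ready
t=11  I2 complete
t=12  R5←I2
t=13  I3 operands ready
t=15  I3 complete
t=16  R4←I3
t=17  I4 dispatched to ADD
t=18  I4 operands ready
t=20  I4 complete
t=21  R2←I4
t=22  I5 dispatched to SHIFT
t=23  I5 operands ready
t=24  I5 complete
t=25  R2←I5
t=26  I6 dispatched to LSU
t=27  I6 operands ready
t=28  I6 complete
t=29  R2←I6
t=30  I7 dispatched to LSU
t=31  I7 operands ready | I8 dispatched to SHIFT
t=32  I7 complete
t=33  R0←I7
t=34  I8 operands ready
t=35  I8 complete
t=36  R4←I8

I4 = (17, 18, 20, 21)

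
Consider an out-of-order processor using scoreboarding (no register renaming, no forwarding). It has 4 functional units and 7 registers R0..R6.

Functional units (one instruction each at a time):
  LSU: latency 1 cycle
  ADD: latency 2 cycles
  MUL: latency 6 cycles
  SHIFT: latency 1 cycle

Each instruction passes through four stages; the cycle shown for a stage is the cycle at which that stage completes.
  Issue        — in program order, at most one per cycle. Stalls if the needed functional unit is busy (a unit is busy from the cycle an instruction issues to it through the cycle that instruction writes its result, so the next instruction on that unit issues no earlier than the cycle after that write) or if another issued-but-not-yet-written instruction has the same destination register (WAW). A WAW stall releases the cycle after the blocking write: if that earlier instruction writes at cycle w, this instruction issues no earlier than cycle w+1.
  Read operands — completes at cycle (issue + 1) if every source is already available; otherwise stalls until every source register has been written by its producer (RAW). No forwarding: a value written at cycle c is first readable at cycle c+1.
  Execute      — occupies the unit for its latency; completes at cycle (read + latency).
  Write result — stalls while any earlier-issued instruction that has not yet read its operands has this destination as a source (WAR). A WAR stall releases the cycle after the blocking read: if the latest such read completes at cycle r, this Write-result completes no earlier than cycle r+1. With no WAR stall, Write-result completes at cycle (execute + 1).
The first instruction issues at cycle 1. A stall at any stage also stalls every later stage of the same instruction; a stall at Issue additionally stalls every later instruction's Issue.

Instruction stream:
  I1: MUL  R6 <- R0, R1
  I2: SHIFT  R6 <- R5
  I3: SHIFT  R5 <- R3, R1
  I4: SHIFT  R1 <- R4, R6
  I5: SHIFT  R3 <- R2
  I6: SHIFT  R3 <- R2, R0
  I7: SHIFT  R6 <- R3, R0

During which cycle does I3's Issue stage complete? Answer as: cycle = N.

t=1  issue I1 (MUL)
t=2  I1 read-ops
t=8  I1 finished on MUL
t=9  I1→R6
t=10  issue I2 (SHIFT)
t=11  I2 read-ops
t=12  I2 finished on SHIFT
t=13  I2→R6
t=14  issue I3 (SHIFT)
t=15  I3 read-ops
t=16  I3 finished on SHIFT
t=17  I3→R5
t=18  issue I4 (SHIFT)
t=19  I4 read-ops
t=20  I4 finished on SHIFT
t=21  I4→R1
t=22  issue I5 (SHIFT)
t=23  I5 read-ops
t=24  I5 finished on SHIFT
t=25  I5→R3
t=26  issue I6 (SHIFT)
t=27  I6 read-ops
t=28  I6 finished on SHIFT
t=29  I6→R3
t=30  issue I7 (SHIFT)
t=31  I7 read-ops
t=32  I7 finished on SHIFT
t=33  I7→R6

cycle = 14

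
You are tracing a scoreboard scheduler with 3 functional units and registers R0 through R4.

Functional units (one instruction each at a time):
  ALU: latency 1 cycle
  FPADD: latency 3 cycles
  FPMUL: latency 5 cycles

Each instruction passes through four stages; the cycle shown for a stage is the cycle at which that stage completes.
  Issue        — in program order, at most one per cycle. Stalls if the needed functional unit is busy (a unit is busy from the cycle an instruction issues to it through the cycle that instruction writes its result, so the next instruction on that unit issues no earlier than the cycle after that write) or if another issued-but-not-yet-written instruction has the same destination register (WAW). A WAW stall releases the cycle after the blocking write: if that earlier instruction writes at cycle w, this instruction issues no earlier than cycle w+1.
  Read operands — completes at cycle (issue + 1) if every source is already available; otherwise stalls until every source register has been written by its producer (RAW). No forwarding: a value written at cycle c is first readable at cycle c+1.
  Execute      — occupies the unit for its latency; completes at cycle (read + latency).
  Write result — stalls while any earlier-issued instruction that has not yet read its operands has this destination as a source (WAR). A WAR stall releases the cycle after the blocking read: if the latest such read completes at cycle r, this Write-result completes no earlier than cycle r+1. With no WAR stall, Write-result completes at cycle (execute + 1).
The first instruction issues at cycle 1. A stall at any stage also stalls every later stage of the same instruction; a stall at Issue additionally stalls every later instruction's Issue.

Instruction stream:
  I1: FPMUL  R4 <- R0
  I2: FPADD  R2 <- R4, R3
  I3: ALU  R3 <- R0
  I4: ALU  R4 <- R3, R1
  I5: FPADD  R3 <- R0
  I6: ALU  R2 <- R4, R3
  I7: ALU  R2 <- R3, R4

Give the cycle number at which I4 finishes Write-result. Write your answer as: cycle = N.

1) issue 1, read 2, done 7, write 8
2) issue 2, read 9, done 12, write 13  <RAW R4: wait I1 write@8>
3) issue 3, read 4, done 5, write 10  <WAR R3: wait I2 read@9>
4) issue 11, read 12, done 13, write 14  <struct: ALU busy until I3 writes@10>
5) issue 14, read 15, done 18, write 19  <struct: FPADD busy until I2 writes@13>
6) issue 15, read 20, done 21, write 22  <RAW R3: wait I5 write@19>
7) issue 23, read 24, done 25, write 26  <struct: ALU busy until I6 writes@22>

cycle = 14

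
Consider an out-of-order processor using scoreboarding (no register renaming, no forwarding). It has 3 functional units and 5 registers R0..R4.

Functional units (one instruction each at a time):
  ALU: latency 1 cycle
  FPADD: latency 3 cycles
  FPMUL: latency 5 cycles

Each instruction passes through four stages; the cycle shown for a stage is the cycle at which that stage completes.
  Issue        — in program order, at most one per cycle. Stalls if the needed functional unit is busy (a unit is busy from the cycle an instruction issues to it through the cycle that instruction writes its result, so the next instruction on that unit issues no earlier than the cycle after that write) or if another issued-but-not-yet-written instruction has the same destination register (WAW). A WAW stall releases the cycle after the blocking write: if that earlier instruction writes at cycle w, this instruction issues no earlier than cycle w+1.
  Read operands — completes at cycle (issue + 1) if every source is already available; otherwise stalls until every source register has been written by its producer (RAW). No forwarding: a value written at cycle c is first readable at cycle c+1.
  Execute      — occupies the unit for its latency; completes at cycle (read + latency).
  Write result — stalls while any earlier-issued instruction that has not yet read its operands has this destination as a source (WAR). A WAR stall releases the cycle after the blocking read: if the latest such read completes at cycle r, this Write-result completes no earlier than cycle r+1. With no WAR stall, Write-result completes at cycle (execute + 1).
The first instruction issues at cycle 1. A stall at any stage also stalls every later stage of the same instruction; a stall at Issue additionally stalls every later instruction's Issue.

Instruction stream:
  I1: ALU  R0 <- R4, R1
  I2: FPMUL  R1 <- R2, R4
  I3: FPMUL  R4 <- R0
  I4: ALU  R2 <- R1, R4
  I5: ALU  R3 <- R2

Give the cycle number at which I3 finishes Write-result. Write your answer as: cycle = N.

c1: issue I1 (ALU)
c2: I1 read-ops, issue I2 (FPMUL)
c3: I1 finished on ALU, I2 read-ops
c4: I1→R0
c8: I2 finished on FPMUL
c9: I2→R1
c10: issue I3 (FPMUL)
c11: I3 read-ops, issue I4 (ALU)
c16: I3 finished on FPMUL
c17: I3→R4
c18: I4 read-ops
c19: I4 finished on ALU
c20: I4→R2
c21: issue I5 (ALU)
c22: I5 read-ops
c23: I5 finished on ALU
c24: I5→R3

cycle = 17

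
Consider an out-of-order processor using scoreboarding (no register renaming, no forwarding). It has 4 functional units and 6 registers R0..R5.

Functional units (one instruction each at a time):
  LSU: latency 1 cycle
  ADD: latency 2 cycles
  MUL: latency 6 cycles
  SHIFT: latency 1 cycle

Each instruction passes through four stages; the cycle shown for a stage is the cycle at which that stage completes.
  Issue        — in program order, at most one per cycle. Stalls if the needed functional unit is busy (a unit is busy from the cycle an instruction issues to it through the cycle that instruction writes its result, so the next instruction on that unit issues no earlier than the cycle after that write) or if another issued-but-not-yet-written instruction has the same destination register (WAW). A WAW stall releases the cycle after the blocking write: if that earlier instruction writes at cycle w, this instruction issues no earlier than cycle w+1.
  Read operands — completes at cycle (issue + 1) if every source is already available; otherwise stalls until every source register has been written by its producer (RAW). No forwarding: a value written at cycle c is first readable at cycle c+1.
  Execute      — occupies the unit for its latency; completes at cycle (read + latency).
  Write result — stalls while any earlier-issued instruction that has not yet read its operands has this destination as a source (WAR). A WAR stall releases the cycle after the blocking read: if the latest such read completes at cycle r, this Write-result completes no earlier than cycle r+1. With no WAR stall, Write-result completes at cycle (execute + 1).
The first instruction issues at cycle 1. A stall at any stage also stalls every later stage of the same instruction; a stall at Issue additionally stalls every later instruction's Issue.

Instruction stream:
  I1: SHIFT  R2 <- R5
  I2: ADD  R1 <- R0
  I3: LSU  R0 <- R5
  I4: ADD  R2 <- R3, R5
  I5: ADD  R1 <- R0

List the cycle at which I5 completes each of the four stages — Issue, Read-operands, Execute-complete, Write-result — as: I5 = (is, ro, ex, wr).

c1: I1 dispatched to SHIFT
c2: I1 operands ready, I2 dispatched to ADD
c3: I1 complete, I2 operands ready, I3 dispatched to LSU
c4: R2←I1, I3 operands ready
c5: I2 complete, I3 complete
c6: R1←I2, R0←I3
c7: I4 dispatched to ADD
c8: I4 operands ready
c10: I4 complete
c11: R2←I4
c12: I5 dispatched to ADD
c13: I5 operands ready
c15: I5 complete
c16: R1←I5

I5 = (12, 13, 15, 16)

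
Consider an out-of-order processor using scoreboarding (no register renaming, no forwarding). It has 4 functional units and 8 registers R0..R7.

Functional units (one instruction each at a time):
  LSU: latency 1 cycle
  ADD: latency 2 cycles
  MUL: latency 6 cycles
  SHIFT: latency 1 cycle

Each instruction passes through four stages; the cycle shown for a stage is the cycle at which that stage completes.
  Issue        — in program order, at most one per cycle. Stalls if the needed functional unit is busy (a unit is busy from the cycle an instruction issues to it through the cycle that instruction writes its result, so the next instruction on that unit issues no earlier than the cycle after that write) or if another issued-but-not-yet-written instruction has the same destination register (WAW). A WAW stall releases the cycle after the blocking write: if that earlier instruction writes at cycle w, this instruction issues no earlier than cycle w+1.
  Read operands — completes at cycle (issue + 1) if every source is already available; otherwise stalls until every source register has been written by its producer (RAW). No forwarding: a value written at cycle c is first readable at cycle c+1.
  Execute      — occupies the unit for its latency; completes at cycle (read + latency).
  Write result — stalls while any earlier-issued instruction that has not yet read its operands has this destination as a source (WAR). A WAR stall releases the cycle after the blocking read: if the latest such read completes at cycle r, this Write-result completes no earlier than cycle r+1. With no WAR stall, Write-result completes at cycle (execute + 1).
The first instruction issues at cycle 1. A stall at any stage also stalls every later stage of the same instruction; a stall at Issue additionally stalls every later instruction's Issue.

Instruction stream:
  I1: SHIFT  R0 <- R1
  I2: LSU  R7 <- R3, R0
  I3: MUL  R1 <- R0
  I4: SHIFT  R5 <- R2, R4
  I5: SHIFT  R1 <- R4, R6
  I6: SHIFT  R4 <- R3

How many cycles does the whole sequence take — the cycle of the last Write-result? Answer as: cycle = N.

I1 -> (1, 2, 3, 4)
I2 -> (2, 5, 6, 7)  // RAW R0: wait I1 write@4
I3 -> (3, 5, 11, 12)  // RAW R0: wait I1 write@4
I4 -> (5, 6, 7, 8)  // struct: SHIFT busy until I1 writes@4
I5 -> (13, 14, 15, 16)  // WAW R1: wait I3 write@12
I6 -> (17, 18, 19, 20)  // struct: SHIFT busy until I5 writes@16

cycle = 20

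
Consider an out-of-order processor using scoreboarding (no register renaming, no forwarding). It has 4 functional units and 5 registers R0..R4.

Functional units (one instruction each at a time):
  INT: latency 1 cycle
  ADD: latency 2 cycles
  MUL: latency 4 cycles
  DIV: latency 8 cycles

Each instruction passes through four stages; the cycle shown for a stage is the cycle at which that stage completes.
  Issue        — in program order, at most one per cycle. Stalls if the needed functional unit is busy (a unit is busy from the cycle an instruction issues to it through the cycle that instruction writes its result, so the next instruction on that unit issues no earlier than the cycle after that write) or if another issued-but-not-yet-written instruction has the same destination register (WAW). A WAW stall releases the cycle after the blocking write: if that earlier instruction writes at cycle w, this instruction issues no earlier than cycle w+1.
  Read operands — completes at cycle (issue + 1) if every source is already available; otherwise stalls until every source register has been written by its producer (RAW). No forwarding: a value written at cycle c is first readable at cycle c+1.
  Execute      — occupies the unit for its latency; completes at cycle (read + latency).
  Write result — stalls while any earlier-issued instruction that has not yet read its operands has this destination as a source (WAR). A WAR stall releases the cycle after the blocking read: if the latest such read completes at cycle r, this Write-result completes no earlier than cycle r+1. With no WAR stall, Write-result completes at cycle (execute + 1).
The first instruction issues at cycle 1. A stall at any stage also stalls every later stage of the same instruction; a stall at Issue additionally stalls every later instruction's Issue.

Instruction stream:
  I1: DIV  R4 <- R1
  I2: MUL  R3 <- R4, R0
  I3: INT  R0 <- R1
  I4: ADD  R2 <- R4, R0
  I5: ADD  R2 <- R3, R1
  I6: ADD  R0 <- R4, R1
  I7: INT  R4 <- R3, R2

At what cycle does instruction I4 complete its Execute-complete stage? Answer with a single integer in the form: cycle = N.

t=1  issue I1 (DIV)
t=2  I1 read-ops; issue I2 (MUL)
t=3  issue I3 (INT)
t=4  I3 read-ops; issue I4 (ADD)
t=5  I3 finished on INT
t=10  I1 finished on DIV
t=11  I1→R4
t=12  I2 read-ops
t=13  I3→R0
t=14  I4 read-ops
t=16  I2 finished on MUL; I4 finished on ADD
t=17  I2→R3; I4→R2
t=18  issue I5 (ADD)
t=19  I5 read-ops
t=21  I5 finished on ADD
t=22  I5→R2
t=23  issue I6 (ADD)
t=24  I6 read-ops; issue I7 (INT)
t=25  I7 read-ops
t=26  I6 finished on ADD; I7 finished on INT
t=27  I6→R0; I7→R4

cycle = 16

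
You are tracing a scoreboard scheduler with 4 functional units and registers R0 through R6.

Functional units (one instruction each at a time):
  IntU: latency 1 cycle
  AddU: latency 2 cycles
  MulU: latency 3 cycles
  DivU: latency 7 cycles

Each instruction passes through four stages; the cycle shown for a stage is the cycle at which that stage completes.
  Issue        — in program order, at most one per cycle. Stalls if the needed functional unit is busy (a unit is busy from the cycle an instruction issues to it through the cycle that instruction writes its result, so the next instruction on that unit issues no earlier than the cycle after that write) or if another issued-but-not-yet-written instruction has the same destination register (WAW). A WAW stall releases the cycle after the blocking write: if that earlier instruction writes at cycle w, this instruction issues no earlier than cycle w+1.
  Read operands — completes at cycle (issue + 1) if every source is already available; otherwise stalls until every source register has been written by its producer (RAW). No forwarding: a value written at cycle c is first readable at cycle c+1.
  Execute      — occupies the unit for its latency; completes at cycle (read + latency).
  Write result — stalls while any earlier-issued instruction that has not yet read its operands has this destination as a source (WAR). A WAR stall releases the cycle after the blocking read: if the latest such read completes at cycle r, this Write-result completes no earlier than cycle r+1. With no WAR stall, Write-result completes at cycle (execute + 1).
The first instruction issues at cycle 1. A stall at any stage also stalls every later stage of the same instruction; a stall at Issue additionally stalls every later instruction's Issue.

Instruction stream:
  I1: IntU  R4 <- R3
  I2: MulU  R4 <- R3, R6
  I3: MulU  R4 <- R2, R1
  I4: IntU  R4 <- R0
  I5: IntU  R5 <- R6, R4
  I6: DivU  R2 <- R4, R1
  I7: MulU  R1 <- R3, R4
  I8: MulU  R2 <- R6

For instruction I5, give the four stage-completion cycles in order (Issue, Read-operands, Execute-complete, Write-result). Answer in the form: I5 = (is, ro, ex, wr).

I5 = (21, 22, 23, 24)

t=1  I1→IntU
t=2  I1 RO
t=3  I1 EX
t=4  I1 WR R4
t=5  I2→MulU
t=6  I2 RO
t=9  I2 EX
t=10  I2 WR R4
t=11  I3→MulU
t=12  I3 RO
t=15  I3 EX
t=16  I3 WR R4
t=17  I4→IntU
t=18  I4 RO
t=19  I4 EX
t=20  I4 WR R4
t=21  I5→IntU
t=22  I5 RO | I6→DivU
t=23  I5 EX | I6 RO | I7→MulU
t=24  I5 WR R5 | I7 RO
t=27  I7 EX
t=28  I7 WR R1
t=30  I6 EX
t=31  I6 WR R2
t=32  I8→MulU
t=33  I8 RO
t=36  I8 EX
t=37  I8 WR R2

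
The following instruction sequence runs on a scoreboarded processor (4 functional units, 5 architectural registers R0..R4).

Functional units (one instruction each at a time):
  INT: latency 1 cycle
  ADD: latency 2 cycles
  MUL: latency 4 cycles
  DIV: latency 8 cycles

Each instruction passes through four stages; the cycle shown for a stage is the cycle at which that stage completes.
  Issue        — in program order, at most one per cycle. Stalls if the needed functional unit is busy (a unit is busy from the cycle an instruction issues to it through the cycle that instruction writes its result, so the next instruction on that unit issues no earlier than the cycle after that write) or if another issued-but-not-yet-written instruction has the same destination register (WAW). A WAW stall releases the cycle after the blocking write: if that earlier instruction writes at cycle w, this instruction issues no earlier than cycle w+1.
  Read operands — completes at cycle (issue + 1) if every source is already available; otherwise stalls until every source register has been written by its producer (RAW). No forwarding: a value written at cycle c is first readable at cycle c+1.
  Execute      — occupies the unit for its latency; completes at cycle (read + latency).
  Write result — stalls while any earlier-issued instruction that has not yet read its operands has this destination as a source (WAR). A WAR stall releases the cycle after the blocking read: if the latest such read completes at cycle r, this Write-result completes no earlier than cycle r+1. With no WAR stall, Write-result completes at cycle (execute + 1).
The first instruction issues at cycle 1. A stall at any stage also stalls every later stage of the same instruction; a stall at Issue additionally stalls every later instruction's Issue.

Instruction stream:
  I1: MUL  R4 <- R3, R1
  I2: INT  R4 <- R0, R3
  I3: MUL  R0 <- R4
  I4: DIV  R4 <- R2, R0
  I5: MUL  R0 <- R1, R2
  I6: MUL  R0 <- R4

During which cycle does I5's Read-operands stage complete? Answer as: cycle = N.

cycle = 19

cycle 1: issue I1 (MUL)
cycle 2: I1 read-ops
cycle 6: I1 finished on MUL
cycle 7: I1→R4
cycle 8: issue I2 (INT)
cycle 9: I2 read-ops | issue I3 (MUL)
cycle 10: I2 finished on INT
cycle 11: I2→R4
cycle 12: I3 read-ops | issue I4 (DIV)
cycle 16: I3 finished on MUL
cycle 17: I3→R0
cycle 18: I4 read-ops | issue I5 (MUL)
cycle 19: I5 read-ops
cycle 23: I5 finished on MUL
cycle 24: I5→R0
cycle 25: issue I6 (MUL)
cycle 26: I4 finished on DIV
cycle 27: I4→R4
cycle 28: I6 read-ops
cycle 32: I6 finished on MUL
cycle 33: I6→R0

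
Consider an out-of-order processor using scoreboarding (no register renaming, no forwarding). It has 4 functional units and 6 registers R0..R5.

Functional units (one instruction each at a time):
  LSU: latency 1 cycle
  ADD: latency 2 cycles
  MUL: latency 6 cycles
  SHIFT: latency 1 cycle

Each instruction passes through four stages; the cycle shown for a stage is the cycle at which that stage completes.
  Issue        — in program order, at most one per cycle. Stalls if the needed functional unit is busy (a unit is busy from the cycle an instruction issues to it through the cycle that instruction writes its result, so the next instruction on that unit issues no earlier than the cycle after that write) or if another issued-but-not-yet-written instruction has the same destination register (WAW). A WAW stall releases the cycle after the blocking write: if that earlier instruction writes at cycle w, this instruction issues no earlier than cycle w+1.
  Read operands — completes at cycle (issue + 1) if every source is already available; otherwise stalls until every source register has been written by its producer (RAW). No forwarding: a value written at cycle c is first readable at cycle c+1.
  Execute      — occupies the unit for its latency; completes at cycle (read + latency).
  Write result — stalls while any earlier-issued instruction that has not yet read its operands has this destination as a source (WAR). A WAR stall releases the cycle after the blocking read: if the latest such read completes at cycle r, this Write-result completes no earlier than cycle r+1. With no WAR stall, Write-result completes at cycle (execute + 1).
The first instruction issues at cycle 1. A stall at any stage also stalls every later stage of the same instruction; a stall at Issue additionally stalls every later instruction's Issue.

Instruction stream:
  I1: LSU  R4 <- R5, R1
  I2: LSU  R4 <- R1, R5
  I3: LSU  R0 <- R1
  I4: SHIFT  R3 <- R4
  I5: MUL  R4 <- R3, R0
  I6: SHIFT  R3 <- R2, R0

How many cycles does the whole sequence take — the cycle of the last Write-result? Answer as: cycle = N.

cycle 1: I1→LSU
cycle 2: I1 RO
cycle 3: I1 EX
cycle 4: I1 WR R4
cycle 5: I2→LSU
cycle 6: I2 RO
cycle 7: I2 EX
cycle 8: I2 WR R4
cycle 9: I3→LSU
cycle 10: I3 RO | I4→SHIFT
cycle 11: I3 EX | I4 RO | I5→MUL
cycle 12: I3 WR R0 | I4 EX
cycle 13: I4 WR R3
cycle 14: I5 RO | I6→SHIFT
cycle 15: I6 RO
cycle 16: I6 EX
cycle 17: I6 WR R3
cycle 20: I5 EX
cycle 21: I5 WR R4

cycle = 21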